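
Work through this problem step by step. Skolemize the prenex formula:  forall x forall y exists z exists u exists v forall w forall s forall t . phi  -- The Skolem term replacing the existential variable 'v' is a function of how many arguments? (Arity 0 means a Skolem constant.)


Quantifier prefix: forall x forall y exists z exists u exists v forall w forall s forall t
'v' is existentially quantified at position 5.
Universal variables preceding it: x, y
Skolem function arity = 2

2


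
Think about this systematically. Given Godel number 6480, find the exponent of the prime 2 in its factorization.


Factorize 6480 by dividing by 2 repeatedly.
Division steps: 2 divides 6480 exactly 4 time(s).
Exponent of 2 = 4

4


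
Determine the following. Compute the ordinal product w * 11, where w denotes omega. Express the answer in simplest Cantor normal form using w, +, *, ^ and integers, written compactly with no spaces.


Compute w * 11.
Ordinal * is associative and left-distributive over +, but NOT commutative; for finite n>1, n*w = w but w*n stays w*n.
w * 11 means 11 copies of w concatenated: w*11.
Result = w*11

w*11


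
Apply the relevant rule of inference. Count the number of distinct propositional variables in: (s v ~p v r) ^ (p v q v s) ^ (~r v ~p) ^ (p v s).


Identify each variable that appears in the formula.
Variables found: p, q, r, s
Count = 4

4


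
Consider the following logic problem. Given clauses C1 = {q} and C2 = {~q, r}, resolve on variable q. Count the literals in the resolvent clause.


Remove q from C1 and ~q from C2.
C1 remainder: {}
C2 remainder: {r}
Union (resolvent): {r}
Resolvent has 1 literal(s).

1


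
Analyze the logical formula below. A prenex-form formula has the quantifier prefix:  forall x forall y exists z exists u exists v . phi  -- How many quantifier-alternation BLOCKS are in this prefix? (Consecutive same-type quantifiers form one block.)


Quantifier-type sequence: A A E E E  (A=forall, E=exists)
Group into maximal same-type runs:
  Ax2 | Ex3
Number of blocks = 2

2


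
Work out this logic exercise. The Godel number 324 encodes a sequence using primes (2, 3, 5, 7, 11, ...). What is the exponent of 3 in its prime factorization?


Factorize 324 by dividing by 3 repeatedly.
Division steps: 3 divides 324 exactly 4 time(s).
Exponent of 3 = 4

4


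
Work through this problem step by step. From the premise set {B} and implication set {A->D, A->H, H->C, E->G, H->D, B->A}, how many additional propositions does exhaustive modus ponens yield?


Initial facts: {B}
Apply modus ponens to closure:
  B and B->A  =>  A
  A and A->D  =>  D
  A and A->H  =>  H
  H and H->C  =>  C
Final known: {A, B, C, D, H}
New propositions: {A, C, D, H}
Count = 4

4


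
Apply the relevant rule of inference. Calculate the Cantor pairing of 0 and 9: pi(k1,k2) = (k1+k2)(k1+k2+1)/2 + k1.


k1 + k2 = 9
(k1+k2)(k1+k2+1)/2 = 9 * 10 / 2 = 45
pi = 45 + 0 = 45

45


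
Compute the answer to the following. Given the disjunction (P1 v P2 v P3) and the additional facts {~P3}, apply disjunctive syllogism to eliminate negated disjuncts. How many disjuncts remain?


Original disjuncts (3): P1, P2, P3
Negated (eliminate): ~P3
Remaining disjuncts: P1, P2
Count = 3 - 1 = 2

2


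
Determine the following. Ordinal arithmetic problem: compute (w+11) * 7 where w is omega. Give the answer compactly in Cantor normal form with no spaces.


Compute (w+11) * 7.
Ordinal * is associative and left-distributive over +, but NOT commutative; for finite n>1, n*w = w but w*n stays w*n.
(w+11) * 7 = (w+11) repeated 7 times. Each intermediate +11 is absorbed by the following w; only the last survives: w*7+11.
Result = w*7+11

w*7+11


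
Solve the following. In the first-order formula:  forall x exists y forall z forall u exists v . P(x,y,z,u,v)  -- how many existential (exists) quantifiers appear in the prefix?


Quantifier prefix: forall x exists y forall z forall u exists v
Mark each quantifier type:
  U E U U E
Universal count = 3, Existential count = 2
Asked for existential (exists) quantifiers: 2

2


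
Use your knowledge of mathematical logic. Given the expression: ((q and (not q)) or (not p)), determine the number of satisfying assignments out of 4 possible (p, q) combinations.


Check all 4 assignments:
p=0, q=0: 1
p=0, q=1: 1
p=1, q=0: 0
p=1, q=1: 0
Count of True = 2

2


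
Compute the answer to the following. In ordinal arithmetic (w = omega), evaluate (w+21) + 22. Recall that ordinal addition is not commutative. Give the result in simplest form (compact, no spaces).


Compute (w+21) + 22.
Ordinal + is associative but NOT commutative; for finite n>0, n + w = w but w + n stays w+n.
By associativity: (w+21) + 22 = w + (21+22) = w+43.
Result = w+43

w+43


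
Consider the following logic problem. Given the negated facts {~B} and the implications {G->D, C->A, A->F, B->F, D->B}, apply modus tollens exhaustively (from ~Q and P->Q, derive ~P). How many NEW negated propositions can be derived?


Initial negated facts: {~B}
Apply modus tollens to closure:
  ~B and D->B  =>  ~D
  ~D and G->D  =>  ~G
Final negated: {~B, ~D, ~G}
New negations: {~D, ~G}
Count = 2

2


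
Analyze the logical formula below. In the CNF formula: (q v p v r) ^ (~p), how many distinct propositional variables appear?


Identify each variable that appears in the formula.
Variables found: p, q, r
Count = 3

3


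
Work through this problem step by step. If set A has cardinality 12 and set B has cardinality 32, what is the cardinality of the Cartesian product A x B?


The Cartesian product A x B contains all ordered pairs (a, b).
|A x B| = |A| * |B| = 12 * 32 = 384

384


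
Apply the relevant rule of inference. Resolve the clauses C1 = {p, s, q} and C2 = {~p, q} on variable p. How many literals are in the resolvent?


Remove p from C1 and ~p from C2.
C1 remainder: {s, q}
C2 remainder: {q}
Union (resolvent): {q, s}
Resolvent has 2 literal(s).

2


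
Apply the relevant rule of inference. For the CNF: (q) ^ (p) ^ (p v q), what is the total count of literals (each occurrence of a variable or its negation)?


Counting literals in each clause:
Clause 1: 1 literal(s)
Clause 2: 1 literal(s)
Clause 3: 2 literal(s)
Total = 4

4


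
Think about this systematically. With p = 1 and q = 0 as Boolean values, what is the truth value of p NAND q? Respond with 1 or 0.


p = 1, q = 0
Operation: p NAND q
Evaluate: 1 NAND 0 = 1

1


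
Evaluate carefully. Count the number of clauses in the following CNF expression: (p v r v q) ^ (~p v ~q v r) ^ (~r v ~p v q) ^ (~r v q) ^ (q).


A CNF formula is a conjunction of clauses.
Clauses are separated by ^.
Counting the conjuncts: 5 clauses.

5


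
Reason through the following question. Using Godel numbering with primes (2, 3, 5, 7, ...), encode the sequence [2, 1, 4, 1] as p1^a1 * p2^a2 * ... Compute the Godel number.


Encode each element as an exponent of the corresponding prime:
  2^2 = 4
  3^1 = 3
  5^4 = 625
  7^1 = 7
Product = 4 * 3 * 625 * 7 = 52500

52500


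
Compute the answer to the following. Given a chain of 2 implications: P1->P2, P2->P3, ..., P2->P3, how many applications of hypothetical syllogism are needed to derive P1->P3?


With 2 implications in a chain connecting 3 propositions:
P1->P2, P2->P3, ..., P2->P3
Steps needed = (number of implications) - 1 = 2 - 1 = 1

1


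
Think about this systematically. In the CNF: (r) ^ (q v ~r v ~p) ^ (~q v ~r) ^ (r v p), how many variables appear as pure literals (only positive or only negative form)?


Check each variable for pure literal status:
p: mixed (not pure)
q: mixed (not pure)
r: mixed (not pure)
Pure literal count = 0

0


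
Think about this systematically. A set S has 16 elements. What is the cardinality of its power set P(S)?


The power set of a set with n elements has 2^n elements.
|P(S)| = 2^16 = 65536

65536


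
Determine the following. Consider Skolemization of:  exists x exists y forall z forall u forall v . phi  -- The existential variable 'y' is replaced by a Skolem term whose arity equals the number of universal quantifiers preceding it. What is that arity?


Quantifier prefix: exists x exists y forall z forall u forall v
'y' is existentially quantified at position 2.
No universal quantifiers precede it.
Skolem function arity = 0 (a Skolem constant)

0


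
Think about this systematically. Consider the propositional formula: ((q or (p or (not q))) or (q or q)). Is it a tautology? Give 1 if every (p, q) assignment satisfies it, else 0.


Check all 4 assignments:
p=0, q=0: 1
p=0, q=1: 1
p=1, q=0: 1
p=1, q=1: 1
Satisfying count = 4/4.
Tautology iff count = 4: yes.

1


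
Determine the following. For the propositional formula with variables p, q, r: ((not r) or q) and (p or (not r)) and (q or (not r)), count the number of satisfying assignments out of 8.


Evaluate all 8 assignments for p, q, r:
p=0, q=0, r=0: 1
p=0, q=0, r=1: 0
p=0, q=1, r=0: 1
p=0, q=1, r=1: 0
p=1, q=0, r=0: 1
p=1, q=0, r=1: 0
p=1, q=1, r=0: 1
p=1, q=1, r=1: 1
Satisfying count = 5

5


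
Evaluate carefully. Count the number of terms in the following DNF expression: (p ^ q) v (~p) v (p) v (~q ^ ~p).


A DNF formula is a disjunction of terms (conjunctions).
Terms are separated by v.
Counting the disjuncts: 4 terms.

4


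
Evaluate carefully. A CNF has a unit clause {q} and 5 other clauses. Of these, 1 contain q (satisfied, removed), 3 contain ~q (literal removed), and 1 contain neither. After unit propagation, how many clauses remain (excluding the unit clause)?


Satisfied (removed): 1
Shortened (remain): 3
Unchanged (remain): 1
Remaining = 3 + 1 = 4

4


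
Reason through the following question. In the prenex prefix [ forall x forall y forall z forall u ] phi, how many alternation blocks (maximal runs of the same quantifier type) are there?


Quantifier-type sequence: A A A A  (A=forall, E=exists)
Group into maximal same-type runs:
  Ax4
Number of blocks = 1

1


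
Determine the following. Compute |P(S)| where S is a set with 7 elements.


The power set of a set with n elements has 2^n elements.
|P(S)| = 2^7 = 128

128


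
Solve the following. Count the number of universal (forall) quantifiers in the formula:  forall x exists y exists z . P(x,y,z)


Quantifier prefix: forall x exists y exists z
Mark each quantifier type:
  U E E
Universal count = 1, Existential count = 2
Asked for universal (forall) quantifiers: 1

1


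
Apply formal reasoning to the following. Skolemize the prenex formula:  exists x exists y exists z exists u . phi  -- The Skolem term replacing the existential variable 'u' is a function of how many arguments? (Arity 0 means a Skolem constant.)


Quantifier prefix: exists x exists y exists z exists u
'u' is existentially quantified at position 4.
No universal quantifiers precede it.
Skolem function arity = 0 (a Skolem constant)

0


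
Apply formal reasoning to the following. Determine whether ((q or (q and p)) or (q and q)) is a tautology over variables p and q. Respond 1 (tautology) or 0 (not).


Check all 4 assignments:
p=0, q=0: 0
p=0, q=1: 1
p=1, q=0: 0
p=1, q=1: 1
Satisfying count = 2/4.
Tautology iff count = 4: no.

0


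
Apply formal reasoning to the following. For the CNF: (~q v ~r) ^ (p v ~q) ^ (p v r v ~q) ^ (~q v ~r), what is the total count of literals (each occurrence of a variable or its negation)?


Counting literals in each clause:
Clause 1: 2 literal(s)
Clause 2: 2 literal(s)
Clause 3: 3 literal(s)
Clause 4: 2 literal(s)
Total = 9

9


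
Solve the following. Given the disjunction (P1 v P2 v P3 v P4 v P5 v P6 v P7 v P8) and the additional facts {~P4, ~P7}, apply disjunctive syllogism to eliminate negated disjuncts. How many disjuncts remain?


Original disjuncts (8): P1, P2, P3, P4, P5, P6, P7, P8
Negated (eliminate): ~P4, ~P7
Remaining disjuncts: P1, P2, P3, P5, P6, P8
Count = 8 - 2 = 6

6


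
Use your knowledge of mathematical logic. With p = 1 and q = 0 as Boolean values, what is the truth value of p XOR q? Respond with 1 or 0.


p = 1, q = 0
Operation: p XOR q
Evaluate: 1 XOR 0 = 1

1


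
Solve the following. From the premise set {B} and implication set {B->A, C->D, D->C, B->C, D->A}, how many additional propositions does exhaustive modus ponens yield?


Initial facts: {B}
Apply modus ponens to closure:
  B and B->A  =>  A
  B and B->C  =>  C
  C and C->D  =>  D
Final known: {A, B, C, D}
New propositions: {A, C, D}
Count = 3

3


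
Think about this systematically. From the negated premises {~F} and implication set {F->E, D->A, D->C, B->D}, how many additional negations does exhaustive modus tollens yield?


Initial negated facts: {~F}
Apply modus tollens to closure:
  (no implication fires)
Final negated: {~F}
New negations: {(none)}
Count = 0

0


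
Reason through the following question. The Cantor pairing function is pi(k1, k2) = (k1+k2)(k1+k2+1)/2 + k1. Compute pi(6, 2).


k1 + k2 = 8
(k1+k2)(k1+k2+1)/2 = 8 * 9 / 2 = 36
pi = 36 + 6 = 42

42


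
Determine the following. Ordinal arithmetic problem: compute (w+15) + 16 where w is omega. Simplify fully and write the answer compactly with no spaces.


Compute (w+15) + 16.
Ordinal + is associative but NOT commutative; for finite n>0, n + w = w but w + n stays w+n.
By associativity: (w+15) + 16 = w + (15+16) = w+31.
Result = w+31

w+31


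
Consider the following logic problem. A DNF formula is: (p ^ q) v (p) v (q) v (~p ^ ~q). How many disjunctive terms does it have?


A DNF formula is a disjunction of terms (conjunctions).
Terms are separated by v.
Counting the disjuncts: 4 terms.

4


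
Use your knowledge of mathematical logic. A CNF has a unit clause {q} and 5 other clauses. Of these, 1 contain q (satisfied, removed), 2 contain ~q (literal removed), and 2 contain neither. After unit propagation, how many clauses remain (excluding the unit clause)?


Satisfied (removed): 1
Shortened (remain): 2
Unchanged (remain): 2
Remaining = 2 + 2 = 4

4


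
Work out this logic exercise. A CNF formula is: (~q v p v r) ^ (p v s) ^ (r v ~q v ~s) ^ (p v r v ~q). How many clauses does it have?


A CNF formula is a conjunction of clauses.
Clauses are separated by ^.
Counting the conjuncts: 4 clauses.

4


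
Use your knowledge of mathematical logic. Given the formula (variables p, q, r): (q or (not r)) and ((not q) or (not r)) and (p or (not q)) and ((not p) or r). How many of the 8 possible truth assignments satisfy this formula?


Evaluate all 8 assignments for p, q, r:
p=0, q=0, r=0: 1
p=0, q=0, r=1: 0
p=0, q=1, r=0: 0
p=0, q=1, r=1: 0
p=1, q=0, r=0: 0
p=1, q=0, r=1: 0
p=1, q=1, r=0: 0
p=1, q=1, r=1: 0
Satisfying count = 1

1


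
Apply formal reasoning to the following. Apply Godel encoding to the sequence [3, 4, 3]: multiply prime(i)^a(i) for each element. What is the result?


Encode each element as an exponent of the corresponding prime:
  2^3 = 8
  3^4 = 81
  5^3 = 125
Product = 8 * 81 * 125 = 81000

81000


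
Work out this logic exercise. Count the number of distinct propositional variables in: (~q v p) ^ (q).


Identify each variable that appears in the formula.
Variables found: p, q
Count = 2

2


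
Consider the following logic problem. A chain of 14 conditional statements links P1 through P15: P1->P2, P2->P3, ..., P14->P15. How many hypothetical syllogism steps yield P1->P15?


With 14 implications in a chain connecting 15 propositions:
P1->P2, P2->P3, ..., P14->P15
Steps needed = (number of implications) - 1 = 14 - 1 = 13

13


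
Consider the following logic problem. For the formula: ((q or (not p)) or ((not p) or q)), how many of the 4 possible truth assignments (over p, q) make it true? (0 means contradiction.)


Check all 4 assignments:
p=0, q=0: 1
p=0, q=1: 1
p=1, q=0: 0
p=1, q=1: 1
Count of True = 3

3


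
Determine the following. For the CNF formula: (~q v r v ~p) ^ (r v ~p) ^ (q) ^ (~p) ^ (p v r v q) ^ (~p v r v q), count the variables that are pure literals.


Check each variable for pure literal status:
p: mixed (not pure)
q: mixed (not pure)
r: pure positive
Pure literal count = 1

1


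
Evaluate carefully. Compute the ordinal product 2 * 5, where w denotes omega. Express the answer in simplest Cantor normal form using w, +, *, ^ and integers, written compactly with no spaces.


Compute 2 * 5.
Ordinal * is associative and left-distributive over +, but NOT commutative; for finite n>1, n*w = w but w*n stays w*n.
Both finite; ordinal * agrees with natural *: 2 * 5 = 10.
Result = 10

10


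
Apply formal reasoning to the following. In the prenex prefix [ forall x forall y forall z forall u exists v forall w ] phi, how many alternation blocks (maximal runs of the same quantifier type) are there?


Quantifier-type sequence: A A A A E A  (A=forall, E=exists)
Group into maximal same-type runs:
  Ax4 | Ex1 | Ax1
Number of blocks = 3

3


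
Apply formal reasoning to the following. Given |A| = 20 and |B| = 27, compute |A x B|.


The Cartesian product A x B contains all ordered pairs (a, b).
|A x B| = |A| * |B| = 20 * 27 = 540

540


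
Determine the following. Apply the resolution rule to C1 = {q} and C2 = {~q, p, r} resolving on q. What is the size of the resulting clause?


Remove q from C1 and ~q from C2.
C1 remainder: {}
C2 remainder: {p, r}
Union (resolvent): {p, r}
Resolvent has 2 literal(s).

2


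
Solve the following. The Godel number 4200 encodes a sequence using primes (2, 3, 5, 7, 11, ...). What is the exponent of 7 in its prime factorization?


Factorize 4200 by dividing by 7 repeatedly.
Division steps: 7 divides 4200 exactly 1 time(s).
Exponent of 7 = 1

1


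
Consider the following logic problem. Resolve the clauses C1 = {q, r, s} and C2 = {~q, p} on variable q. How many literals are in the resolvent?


Remove q from C1 and ~q from C2.
C1 remainder: {r, s}
C2 remainder: {p}
Union (resolvent): {p, r, s}
Resolvent has 3 literal(s).

3


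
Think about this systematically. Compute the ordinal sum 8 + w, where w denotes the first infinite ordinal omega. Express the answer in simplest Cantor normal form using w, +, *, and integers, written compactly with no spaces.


Compute 8 + w.
Ordinal + is associative but NOT commutative; for finite n>0, n + w = w but w + n stays w+n.
Any finite left addend is absorbed by w on the right: 8 + w = w.
Result = w

w


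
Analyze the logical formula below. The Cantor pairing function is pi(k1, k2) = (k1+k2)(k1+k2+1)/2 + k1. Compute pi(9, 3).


k1 + k2 = 12
(k1+k2)(k1+k2+1)/2 = 12 * 13 / 2 = 78
pi = 78 + 9 = 87

87


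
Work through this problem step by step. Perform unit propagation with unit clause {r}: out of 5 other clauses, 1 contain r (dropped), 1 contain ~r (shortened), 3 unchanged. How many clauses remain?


Satisfied (removed): 1
Shortened (remain): 1
Unchanged (remain): 3
Remaining = 1 + 3 = 4

4


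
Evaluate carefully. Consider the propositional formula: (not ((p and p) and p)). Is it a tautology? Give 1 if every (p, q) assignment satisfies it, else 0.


Check all 4 assignments:
p=0, q=0: 1
p=0, q=1: 1
p=1, q=0: 0
p=1, q=1: 0
Satisfying count = 2/4.
Tautology iff count = 4: no.

0


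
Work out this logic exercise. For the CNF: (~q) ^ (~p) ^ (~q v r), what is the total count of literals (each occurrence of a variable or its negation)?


Counting literals in each clause:
Clause 1: 1 literal(s)
Clause 2: 1 literal(s)
Clause 3: 2 literal(s)
Total = 4

4


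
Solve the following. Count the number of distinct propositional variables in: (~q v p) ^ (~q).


Identify each variable that appears in the formula.
Variables found: p, q
Count = 2

2


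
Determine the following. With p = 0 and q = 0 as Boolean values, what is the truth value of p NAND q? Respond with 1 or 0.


p = 0, q = 0
Operation: p NAND q
Evaluate: 0 NAND 0 = 1

1


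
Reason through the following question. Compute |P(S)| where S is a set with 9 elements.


The power set of a set with n elements has 2^n elements.
|P(S)| = 2^9 = 512

512


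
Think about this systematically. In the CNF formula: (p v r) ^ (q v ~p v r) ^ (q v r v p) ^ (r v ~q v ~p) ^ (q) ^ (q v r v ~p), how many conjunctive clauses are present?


A CNF formula is a conjunction of clauses.
Clauses are separated by ^.
Counting the conjuncts: 6 clauses.

6


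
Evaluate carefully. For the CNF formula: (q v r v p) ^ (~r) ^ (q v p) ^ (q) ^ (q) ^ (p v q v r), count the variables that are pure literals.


Check each variable for pure literal status:
p: pure positive
q: pure positive
r: mixed (not pure)
Pure literal count = 2

2


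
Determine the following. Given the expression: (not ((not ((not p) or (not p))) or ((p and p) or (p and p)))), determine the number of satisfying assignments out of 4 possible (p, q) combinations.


Check all 4 assignments:
p=0, q=0: 1
p=0, q=1: 1
p=1, q=0: 0
p=1, q=1: 0
Count of True = 2

2


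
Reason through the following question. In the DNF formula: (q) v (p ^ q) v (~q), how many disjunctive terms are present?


A DNF formula is a disjunction of terms (conjunctions).
Terms are separated by v.
Counting the disjuncts: 3 terms.

3


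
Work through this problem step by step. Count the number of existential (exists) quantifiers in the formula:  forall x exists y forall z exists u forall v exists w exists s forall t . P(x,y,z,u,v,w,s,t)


Quantifier prefix: forall x exists y forall z exists u forall v exists w exists s forall t
Mark each quantifier type:
  U E U E U E E U
Universal count = 4, Existential count = 4
Asked for existential (exists) quantifiers: 4

4


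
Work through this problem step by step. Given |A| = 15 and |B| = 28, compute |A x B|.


The Cartesian product A x B contains all ordered pairs (a, b).
|A x B| = |A| * |B| = 15 * 28 = 420

420


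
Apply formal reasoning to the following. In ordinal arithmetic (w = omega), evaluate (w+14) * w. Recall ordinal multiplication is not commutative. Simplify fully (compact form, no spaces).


Compute (w+14) * w.
Ordinal * is associative and left-distributive over +, but NOT commutative; for finite n>1, n*w = w but w*n stays w*n.
(w+14) * w = sup{(w+14)*k : k<w} = sup{w*k+14} = w^2 (the +14 tail is absorbed in the limit).
Result = w^2

w^2


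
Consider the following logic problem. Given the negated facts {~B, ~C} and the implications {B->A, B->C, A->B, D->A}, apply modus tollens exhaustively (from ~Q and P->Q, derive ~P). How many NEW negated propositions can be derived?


Initial negated facts: {~B, ~C}
Apply modus tollens to closure:
  ~B and A->B  =>  ~A
  ~A and D->A  =>  ~D
Final negated: {~A, ~B, ~C, ~D}
New negations: {~A, ~D}
Count = 2

2


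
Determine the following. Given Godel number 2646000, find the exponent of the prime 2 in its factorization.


Factorize 2646000 by dividing by 2 repeatedly.
Division steps: 2 divides 2646000 exactly 4 time(s).
Exponent of 2 = 4

4


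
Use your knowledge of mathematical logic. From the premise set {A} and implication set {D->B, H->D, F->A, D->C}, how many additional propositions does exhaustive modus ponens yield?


Initial facts: {A}
Apply modus ponens to closure:
  (no implication fires)
Final known: {A}
New propositions: {(none)}
Count = 0

0


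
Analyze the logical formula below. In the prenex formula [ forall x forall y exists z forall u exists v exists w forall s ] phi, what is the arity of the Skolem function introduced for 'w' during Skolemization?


Quantifier prefix: forall x forall y exists z forall u exists v exists w forall s
'w' is existentially quantified at position 6.
Universal variables preceding it: x, y, u
Skolem function arity = 3

3


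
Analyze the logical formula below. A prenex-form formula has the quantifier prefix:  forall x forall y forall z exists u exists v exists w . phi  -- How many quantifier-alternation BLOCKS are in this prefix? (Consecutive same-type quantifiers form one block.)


Quantifier-type sequence: A A A E E E  (A=forall, E=exists)
Group into maximal same-type runs:
  Ax3 | Ex3
Number of blocks = 2

2


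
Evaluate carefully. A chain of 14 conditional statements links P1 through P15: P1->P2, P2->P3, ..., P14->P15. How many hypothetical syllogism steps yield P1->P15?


With 14 implications in a chain connecting 15 propositions:
P1->P2, P2->P3, ..., P14->P15
Steps needed = (number of implications) - 1 = 14 - 1 = 13

13


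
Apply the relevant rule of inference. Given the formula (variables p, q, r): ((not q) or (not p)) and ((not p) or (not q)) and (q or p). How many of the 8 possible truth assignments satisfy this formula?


Evaluate all 8 assignments for p, q, r:
p=0, q=0, r=0: 0
p=0, q=0, r=1: 0
p=0, q=1, r=0: 1
p=0, q=1, r=1: 1
p=1, q=0, r=0: 1
p=1, q=0, r=1: 1
p=1, q=1, r=0: 0
p=1, q=1, r=1: 0
Satisfying count = 4

4


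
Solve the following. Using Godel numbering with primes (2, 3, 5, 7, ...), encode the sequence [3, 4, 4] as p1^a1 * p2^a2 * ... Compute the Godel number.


Encode each element as an exponent of the corresponding prime:
  2^3 = 8
  3^4 = 81
  5^4 = 625
Product = 8 * 81 * 625 = 405000

405000


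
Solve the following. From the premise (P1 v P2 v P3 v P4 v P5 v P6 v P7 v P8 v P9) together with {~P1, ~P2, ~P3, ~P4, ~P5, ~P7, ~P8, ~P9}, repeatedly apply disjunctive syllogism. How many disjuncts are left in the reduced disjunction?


Original disjuncts (9): P1, P2, P3, P4, P5, P6, P7, P8, P9
Negated (eliminate): ~P1, ~P2, ~P3, ~P4, ~P5, ~P7, ~P8, ~P9
Remaining disjuncts: P6
Count = 9 - 8 = 1

1


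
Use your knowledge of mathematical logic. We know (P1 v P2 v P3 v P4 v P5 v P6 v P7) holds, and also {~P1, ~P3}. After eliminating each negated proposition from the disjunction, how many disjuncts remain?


Original disjuncts (7): P1, P2, P3, P4, P5, P6, P7
Negated (eliminate): ~P1, ~P3
Remaining disjuncts: P2, P4, P5, P6, P7
Count = 7 - 2 = 5

5


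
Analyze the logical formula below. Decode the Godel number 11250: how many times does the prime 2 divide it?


Factorize 11250 by dividing by 2 repeatedly.
Division steps: 2 divides 11250 exactly 1 time(s).
Exponent of 2 = 1

1


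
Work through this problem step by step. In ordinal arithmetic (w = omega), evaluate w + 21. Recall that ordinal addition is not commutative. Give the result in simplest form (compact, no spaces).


Compute w + 21.
Ordinal + is associative but NOT commutative; for finite n>0, n + w = w but w + n stays w+n.
w + 21 is already in normal form (a successor ordinal beyond w).
Result = w+21

w+21


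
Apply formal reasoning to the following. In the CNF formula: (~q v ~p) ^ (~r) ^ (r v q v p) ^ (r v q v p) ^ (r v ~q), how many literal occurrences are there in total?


Counting literals in each clause:
Clause 1: 2 literal(s)
Clause 2: 1 literal(s)
Clause 3: 3 literal(s)
Clause 4: 3 literal(s)
Clause 5: 2 literal(s)
Total = 11

11


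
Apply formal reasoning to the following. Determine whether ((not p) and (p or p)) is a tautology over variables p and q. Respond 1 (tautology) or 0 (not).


Check all 4 assignments:
p=0, q=0: 0
p=0, q=1: 0
p=1, q=0: 0
p=1, q=1: 0
Satisfying count = 0/4.
Tautology iff count = 4: no.

0


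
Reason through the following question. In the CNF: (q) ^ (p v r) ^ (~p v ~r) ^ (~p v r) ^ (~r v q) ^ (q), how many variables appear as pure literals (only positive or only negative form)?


Check each variable for pure literal status:
p: mixed (not pure)
q: pure positive
r: mixed (not pure)
Pure literal count = 1

1


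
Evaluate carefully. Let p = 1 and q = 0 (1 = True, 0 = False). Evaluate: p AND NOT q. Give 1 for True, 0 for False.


p = 1, q = 0
Operation: p AND NOT q
Evaluate: 1 AND NOT 0 = 1

1


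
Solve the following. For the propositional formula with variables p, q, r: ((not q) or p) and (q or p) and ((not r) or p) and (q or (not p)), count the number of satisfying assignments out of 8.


Evaluate all 8 assignments for p, q, r:
p=0, q=0, r=0: 0
p=0, q=0, r=1: 0
p=0, q=1, r=0: 0
p=0, q=1, r=1: 0
p=1, q=0, r=0: 0
p=1, q=0, r=1: 0
p=1, q=1, r=0: 1
p=1, q=1, r=1: 1
Satisfying count = 2

2


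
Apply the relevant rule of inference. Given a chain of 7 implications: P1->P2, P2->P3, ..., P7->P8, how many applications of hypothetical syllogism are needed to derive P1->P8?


With 7 implications in a chain connecting 8 propositions:
P1->P2, P2->P3, ..., P7->P8
Steps needed = (number of implications) - 1 = 7 - 1 = 6

6


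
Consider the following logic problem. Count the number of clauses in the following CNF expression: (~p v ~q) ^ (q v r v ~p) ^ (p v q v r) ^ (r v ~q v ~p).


A CNF formula is a conjunction of clauses.
Clauses are separated by ^.
Counting the conjuncts: 4 clauses.

4


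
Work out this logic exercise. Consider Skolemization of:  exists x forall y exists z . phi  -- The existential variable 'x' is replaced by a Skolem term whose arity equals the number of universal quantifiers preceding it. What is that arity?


Quantifier prefix: exists x forall y exists z
'x' is existentially quantified at position 1.
No universal quantifiers precede it.
Skolem function arity = 0 (a Skolem constant)

0


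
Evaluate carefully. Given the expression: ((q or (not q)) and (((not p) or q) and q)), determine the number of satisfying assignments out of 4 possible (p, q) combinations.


Check all 4 assignments:
p=0, q=0: 0
p=0, q=1: 1
p=1, q=0: 0
p=1, q=1: 1
Count of True = 2

2


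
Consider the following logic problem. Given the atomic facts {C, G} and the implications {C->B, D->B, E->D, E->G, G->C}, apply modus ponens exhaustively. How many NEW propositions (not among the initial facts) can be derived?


Initial facts: {C, G}
Apply modus ponens to closure:
  C and C->B  =>  B
Final known: {B, C, G}
New propositions: {B}
Count = 1

1


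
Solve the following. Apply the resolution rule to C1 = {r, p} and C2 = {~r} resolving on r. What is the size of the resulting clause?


Remove r from C1 and ~r from C2.
C1 remainder: {p}
C2 remainder: {}
Union (resolvent): {p}
Resolvent has 1 literal(s).

1


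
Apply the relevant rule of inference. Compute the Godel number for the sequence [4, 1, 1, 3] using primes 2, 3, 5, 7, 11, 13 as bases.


Encode each element as an exponent of the corresponding prime:
  2^4 = 16
  3^1 = 3
  5^1 = 5
  7^3 = 343
Product = 16 * 3 * 5 * 343 = 82320

82320


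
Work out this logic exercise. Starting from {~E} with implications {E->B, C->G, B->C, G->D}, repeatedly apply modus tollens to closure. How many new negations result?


Initial negated facts: {~E}
Apply modus tollens to closure:
  (no implication fires)
Final negated: {~E}
New negations: {(none)}
Count = 0

0


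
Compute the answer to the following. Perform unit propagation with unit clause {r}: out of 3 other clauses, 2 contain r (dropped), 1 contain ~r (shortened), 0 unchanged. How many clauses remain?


Satisfied (removed): 2
Shortened (remain): 1
Unchanged (remain): 0
Remaining = 1 + 0 = 1

1


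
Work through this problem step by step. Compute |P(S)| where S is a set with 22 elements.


The power set of a set with n elements has 2^n elements.
|P(S)| = 2^22 = 4194304

4194304


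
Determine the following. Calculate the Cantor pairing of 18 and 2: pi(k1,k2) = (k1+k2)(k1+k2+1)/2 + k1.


k1 + k2 = 20
(k1+k2)(k1+k2+1)/2 = 20 * 21 / 2 = 210
pi = 210 + 18 = 228

228


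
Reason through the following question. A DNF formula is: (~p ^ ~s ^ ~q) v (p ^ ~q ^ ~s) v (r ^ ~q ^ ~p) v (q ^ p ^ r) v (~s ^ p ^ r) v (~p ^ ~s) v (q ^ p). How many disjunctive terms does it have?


A DNF formula is a disjunction of terms (conjunctions).
Terms are separated by v.
Counting the disjuncts: 7 terms.

7


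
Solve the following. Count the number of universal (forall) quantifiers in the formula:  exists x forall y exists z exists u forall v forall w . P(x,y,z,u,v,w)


Quantifier prefix: exists x forall y exists z exists u forall v forall w
Mark each quantifier type:
  E U E E U U
Universal count = 3, Existential count = 3
Asked for universal (forall) quantifiers: 3

3


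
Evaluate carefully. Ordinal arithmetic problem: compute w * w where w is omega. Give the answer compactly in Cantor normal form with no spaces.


Compute w * w.
Ordinal * is associative and left-distributive over +, but NOT commutative; for finite n>1, n*w = w but w*n stays w*n.
w * w = w^2 by definition.
Result = w^2

w^2


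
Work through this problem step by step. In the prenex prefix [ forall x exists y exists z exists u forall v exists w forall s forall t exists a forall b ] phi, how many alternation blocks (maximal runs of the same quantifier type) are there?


Quantifier-type sequence: A E E E A E A A E A  (A=forall, E=exists)
Group into maximal same-type runs:
  Ax1 | Ex3 | Ax1 | Ex1 | Ax2 | Ex1 | Ax1
Number of blocks = 7

7


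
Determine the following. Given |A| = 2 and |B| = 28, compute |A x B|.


The Cartesian product A x B contains all ordered pairs (a, b).
|A x B| = |A| * |B| = 2 * 28 = 56

56


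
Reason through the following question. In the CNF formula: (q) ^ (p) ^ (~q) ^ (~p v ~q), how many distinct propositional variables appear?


Identify each variable that appears in the formula.
Variables found: p, q
Count = 2

2


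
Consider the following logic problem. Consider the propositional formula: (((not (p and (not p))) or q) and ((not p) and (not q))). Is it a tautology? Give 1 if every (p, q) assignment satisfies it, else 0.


Check all 4 assignments:
p=0, q=0: 1
p=0, q=1: 0
p=1, q=0: 0
p=1, q=1: 0
Satisfying count = 1/4.
Tautology iff count = 4: no.

0


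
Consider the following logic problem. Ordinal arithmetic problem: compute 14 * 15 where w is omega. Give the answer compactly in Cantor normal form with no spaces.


Compute 14 * 15.
Ordinal * is associative and left-distributive over +, but NOT commutative; for finite n>1, n*w = w but w*n stays w*n.
Both finite; ordinal * agrees with natural *: 14 * 15 = 210.
Result = 210

210


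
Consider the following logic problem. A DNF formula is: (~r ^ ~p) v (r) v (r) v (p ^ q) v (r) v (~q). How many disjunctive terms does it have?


A DNF formula is a disjunction of terms (conjunctions).
Terms are separated by v.
Counting the disjuncts: 6 terms.

6


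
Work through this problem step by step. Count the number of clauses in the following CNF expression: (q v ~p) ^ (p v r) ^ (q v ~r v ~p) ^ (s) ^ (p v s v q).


A CNF formula is a conjunction of clauses.
Clauses are separated by ^.
Counting the conjuncts: 5 clauses.

5


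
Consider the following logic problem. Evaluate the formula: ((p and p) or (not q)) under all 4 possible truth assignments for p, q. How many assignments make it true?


Check all 4 assignments:
p=0, q=0: 1
p=0, q=1: 0
p=1, q=0: 1
p=1, q=1: 1
Count of True = 3

3


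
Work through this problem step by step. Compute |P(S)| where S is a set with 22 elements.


The power set of a set with n elements has 2^n elements.
|P(S)| = 2^22 = 4194304

4194304


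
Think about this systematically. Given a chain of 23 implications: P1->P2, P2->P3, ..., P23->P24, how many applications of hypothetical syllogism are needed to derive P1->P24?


With 23 implications in a chain connecting 24 propositions:
P1->P2, P2->P3, ..., P23->P24
Steps needed = (number of implications) - 1 = 23 - 1 = 22

22


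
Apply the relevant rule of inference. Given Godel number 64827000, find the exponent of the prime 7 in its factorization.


Factorize 64827000 by dividing by 7 repeatedly.
Division steps: 7 divides 64827000 exactly 4 time(s).
Exponent of 7 = 4

4


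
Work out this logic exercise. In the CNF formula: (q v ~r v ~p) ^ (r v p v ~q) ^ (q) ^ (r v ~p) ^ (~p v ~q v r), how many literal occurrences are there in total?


Counting literals in each clause:
Clause 1: 3 literal(s)
Clause 2: 3 literal(s)
Clause 3: 1 literal(s)
Clause 4: 2 literal(s)
Clause 5: 3 literal(s)
Total = 12

12


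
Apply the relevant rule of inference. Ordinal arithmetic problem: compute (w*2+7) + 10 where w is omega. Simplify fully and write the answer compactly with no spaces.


Compute (w*2+7) + 10.
Ordinal + is associative but NOT commutative; for finite n>0, n + w = w but w + n stays w+n.
By associativity: (w*2+7) + 10 = w*2 + (7+10) = w*2+17.
Result = w*2+17

w*2+17


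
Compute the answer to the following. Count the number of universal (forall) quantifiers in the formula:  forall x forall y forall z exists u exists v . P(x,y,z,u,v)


Quantifier prefix: forall x forall y forall z exists u exists v
Mark each quantifier type:
  U U U E E
Universal count = 3, Existential count = 2
Asked for universal (forall) quantifiers: 3

3


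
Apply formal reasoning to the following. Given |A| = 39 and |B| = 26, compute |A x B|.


The Cartesian product A x B contains all ordered pairs (a, b).
|A x B| = |A| * |B| = 39 * 26 = 1014

1014


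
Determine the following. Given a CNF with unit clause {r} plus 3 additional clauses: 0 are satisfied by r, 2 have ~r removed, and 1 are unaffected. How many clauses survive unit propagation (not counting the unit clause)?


Satisfied (removed): 0
Shortened (remain): 2
Unchanged (remain): 1
Remaining = 2 + 1 = 3

3


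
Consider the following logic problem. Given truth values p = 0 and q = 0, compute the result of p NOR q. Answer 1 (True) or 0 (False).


p = 0, q = 0
Operation: p NOR q
Evaluate: 0 NOR 0 = 1

1


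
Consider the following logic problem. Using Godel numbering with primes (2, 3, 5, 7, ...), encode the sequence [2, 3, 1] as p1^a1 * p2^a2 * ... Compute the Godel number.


Encode each element as an exponent of the corresponding prime:
  2^2 = 4
  3^3 = 27
  5^1 = 5
Product = 4 * 27 * 5 = 540

540


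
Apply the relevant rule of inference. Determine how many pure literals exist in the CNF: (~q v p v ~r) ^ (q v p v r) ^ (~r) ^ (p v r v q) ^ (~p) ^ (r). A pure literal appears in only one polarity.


Check each variable for pure literal status:
p: mixed (not pure)
q: mixed (not pure)
r: mixed (not pure)
Pure literal count = 0

0


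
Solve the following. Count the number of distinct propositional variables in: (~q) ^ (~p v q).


Identify each variable that appears in the formula.
Variables found: p, q
Count = 2

2


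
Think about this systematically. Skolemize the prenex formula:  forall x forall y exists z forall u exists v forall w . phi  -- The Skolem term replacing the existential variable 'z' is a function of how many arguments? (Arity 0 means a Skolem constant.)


Quantifier prefix: forall x forall y exists z forall u exists v forall w
'z' is existentially quantified at position 3.
Universal variables preceding it: x, y
Skolem function arity = 2

2


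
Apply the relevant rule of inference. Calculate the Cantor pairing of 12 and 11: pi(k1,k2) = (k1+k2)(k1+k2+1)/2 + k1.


k1 + k2 = 23
(k1+k2)(k1+k2+1)/2 = 23 * 24 / 2 = 276
pi = 276 + 12 = 288

288


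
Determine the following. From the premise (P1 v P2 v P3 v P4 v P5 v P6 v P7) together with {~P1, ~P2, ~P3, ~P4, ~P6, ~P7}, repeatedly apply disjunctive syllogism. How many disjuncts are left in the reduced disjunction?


Original disjuncts (7): P1, P2, P3, P4, P5, P6, P7
Negated (eliminate): ~P1, ~P2, ~P3, ~P4, ~P6, ~P7
Remaining disjuncts: P5
Count = 7 - 6 = 1

1


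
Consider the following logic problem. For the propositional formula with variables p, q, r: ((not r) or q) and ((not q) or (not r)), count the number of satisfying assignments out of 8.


Evaluate all 8 assignments for p, q, r:
p=0, q=0, r=0: 1
p=0, q=0, r=1: 0
p=0, q=1, r=0: 1
p=0, q=1, r=1: 0
p=1, q=0, r=0: 1
p=1, q=0, r=1: 0
p=1, q=1, r=0: 1
p=1, q=1, r=1: 0
Satisfying count = 4

4


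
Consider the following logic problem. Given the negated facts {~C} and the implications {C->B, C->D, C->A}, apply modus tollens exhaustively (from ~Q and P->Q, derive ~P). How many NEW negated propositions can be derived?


Initial negated facts: {~C}
Apply modus tollens to closure:
  (no implication fires)
Final negated: {~C}
New negations: {(none)}
Count = 0

0
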